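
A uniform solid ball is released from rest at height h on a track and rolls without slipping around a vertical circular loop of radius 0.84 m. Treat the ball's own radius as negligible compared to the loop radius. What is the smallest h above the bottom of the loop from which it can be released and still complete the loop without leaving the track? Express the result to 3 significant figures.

h_min ≈ 2.27 m

With I = (2/5)MR², the ratio k = I/(MR²) is 0.4.
At the top, contact is just lost when gravity alone supplies the centripetal force: Mg = Mv_top²/r, i.e. v_top² = gr.
With ω = v/R, the kinetic energy at speed v is ½(1+k)Mv² = (7/10)Mv².
Energy conservation from release (height h) to the top (height 2r): Mgh = Mg(2r) + (7/10)M·gr.
Thus h_min = 2r + (1+k)r/2 = r(2 + 1.4/2) = 0.84 × 2.7 ≈ 2.27 m.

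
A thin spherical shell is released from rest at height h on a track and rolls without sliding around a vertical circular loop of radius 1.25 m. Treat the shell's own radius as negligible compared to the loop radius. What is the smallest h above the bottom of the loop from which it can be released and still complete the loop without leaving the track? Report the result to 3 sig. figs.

For this body I = (2/3)MR², i.e. k = I/(MR²) = 2/3.
At the top, contact is just lost when gravity alone supplies the centripetal force: Mg = Mv_top²/r, i.e. v_top² = gr.
With ω = v/R, the kinetic energy at speed v is ½(1+k)Mv² = (5/6)Mv².
Energy conservation from release (height h) to the top (height 2r): Mgh = Mg(2r) + (5/6)M·gr.
Thus h_min = 2r + (1+k)r/2 = r(2 + 1.667/2) = 1.25 × 2.833 ≈ 3.54 m.

h_min ≈ 3.54 m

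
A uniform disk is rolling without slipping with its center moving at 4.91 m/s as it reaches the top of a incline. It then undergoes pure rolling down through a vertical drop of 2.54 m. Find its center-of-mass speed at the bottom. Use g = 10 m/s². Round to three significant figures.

Here I = (1/2)MR², so the shape factor k = I/(MR²) = 0.5.
Since it rolls without slipping, ω = v/R and KE = ½Mv² + ½Iω² = ½(1+k)Mv² = (3/4)Mv².
Energy conservation: (3/4)Mv₀² + Mgh = (3/4)Mv², so v² = v₀² + 2gh/(1+k).
v = √(4.91² + 2×10×2.54/1.5) = √57.97 ≈ 7.61 m/s.

v ≈ 7.61 m/s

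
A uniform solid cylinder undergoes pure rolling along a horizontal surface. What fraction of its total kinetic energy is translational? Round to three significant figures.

Here I = (1/2)MR², so the shape factor k = I/(MR²) = 0.5.
With ω = v/R, KE_trans = ½Mv² and KE_rot = ½Iω² = ½kMv², so KE_total = ½(1+k)Mv².
The translational fraction is therefore 1/(1+k) = 1/1.5 ≈ 0.667.

fraction ≈ 0.667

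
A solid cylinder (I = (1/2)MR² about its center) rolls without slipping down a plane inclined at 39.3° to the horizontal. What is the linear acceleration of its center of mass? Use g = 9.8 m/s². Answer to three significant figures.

Here I = (1/2)MR², so the shape factor k = I/(MR²) = 0.5.
Translational: Mg sinθ − f = Ma. Rotational about the CM: fR = Iα = kMRa, so f = kMa.
Eliminating f: Mg sinθ = (1+k)Ma, so a = g sinθ/(1+k) = 9.8 × sin39.3° / 1.5 ≈ 4.14 m/s².

a ≈ 4.14 m/s²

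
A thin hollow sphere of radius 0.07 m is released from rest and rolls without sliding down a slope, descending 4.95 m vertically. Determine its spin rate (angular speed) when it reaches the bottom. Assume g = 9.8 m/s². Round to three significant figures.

ω ≈ 109 rad/s

The moment of inertia is (2/3)MR², giving k ≡ I/(MR²) = 2/3.
The rolling condition ω = v/R makes the rotational term ½I(v/R)² = ½kMv², so KE_total = ½(1+k)Mv² = (5/6)Mv².
Energy conservation Mgh = ½(1+k)Mv² gives v = √(2gh/(1+k)) = √(2 × 9.8 × 4.95 / 1.667) = 7.63 m/s.
Then ω = v/R = 7.63 / 0.07 ≈ 109 rad/s.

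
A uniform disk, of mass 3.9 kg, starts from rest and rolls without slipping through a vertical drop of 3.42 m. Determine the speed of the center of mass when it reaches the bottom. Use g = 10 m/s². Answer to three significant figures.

v ≈ 6.75 m/s

The moment of inertia is (1/2)MR², giving k ≡ I/(MR²) = 0.5.
Since it rolls without slipping, ω = v/R and KE = ½Mv² + ½Iω² = ½(1+k)Mv² = (3/4)Mv².
Energy conservation: Mgh = (3/4)Mv², so v = √(2gh/(1+k)) = √(2 × 10 × 3.42 / 1.5) ≈ 6.75 m/s.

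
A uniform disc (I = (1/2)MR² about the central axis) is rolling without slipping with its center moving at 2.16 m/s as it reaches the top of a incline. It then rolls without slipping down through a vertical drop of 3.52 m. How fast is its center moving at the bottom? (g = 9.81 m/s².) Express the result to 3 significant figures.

v ≈ 7.12 m/s

With I = (1/2)MR², the ratio k = I/(MR²) is 0.5.
Since it rolls without slipping, ω = v/R and KE = ½Mv² + ½Iω² = ½(1+k)Mv² = (3/4)Mv².
Energy conservation: (3/4)Mv₀² + Mgh = (3/4)Mv², so v² = v₀² + 2gh/(1+k).
v = √(2.16² + 2×9.81×3.52/1.5) = √50.71 ≈ 7.12 m/s.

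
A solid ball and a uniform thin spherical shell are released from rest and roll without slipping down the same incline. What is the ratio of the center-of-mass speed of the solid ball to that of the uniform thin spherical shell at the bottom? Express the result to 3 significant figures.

Each satisfies Mgh = ½(1+k)Mv² with k = I/(MR²), so v ∝ 1/√(1+k).
For the solid ball k = 0.4; for the uniform thin spherical shell k = 2/3.
v₁/v₂ = √((1+k₂)/(1+k₁)) = √(1.667/1.4) ≈ 1.09.

v_ratio ≈ 1.09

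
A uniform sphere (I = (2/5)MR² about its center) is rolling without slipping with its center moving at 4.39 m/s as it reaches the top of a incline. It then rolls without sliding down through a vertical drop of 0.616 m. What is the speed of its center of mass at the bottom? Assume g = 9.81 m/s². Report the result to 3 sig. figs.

For this body I = (2/5)MR², i.e. k = I/(MR²) = 0.4.
The rolling condition ω = v/R makes the rotational term ½I(v/R)² = ½kMv², so KE_total = ½(1+k)Mv² = (7/10)Mv².
Energy conservation: (7/10)Mv₀² + Mgh = (7/10)Mv², so v² = v₀² + 2gh/(1+k).
v = √(4.39² + 2×9.81×0.616/1.4) = √27.9 ≈ 5.28 m/s.

v ≈ 5.28 m/s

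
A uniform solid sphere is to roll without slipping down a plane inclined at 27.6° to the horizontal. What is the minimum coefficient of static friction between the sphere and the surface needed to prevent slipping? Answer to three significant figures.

μ_min ≈ 0.149

With I = (2/5)MR², the ratio k = I/(MR²) is 0.4.
Newton's second law down the slope: Mg sinθ − f = Ma. The torque equation fR = Iα (with α = a/R) gives f = kMa.
These give a = g sinθ/(1+k) and the required friction f = kMg sinθ/(1+k).
With N = Mg cosθ, the no-slip condition f ≤ μN gives μ_min = f/N = k tanθ/(1+k).
μ_min = 0.4 × tan27.6° / 1.4 ≈ 0.149.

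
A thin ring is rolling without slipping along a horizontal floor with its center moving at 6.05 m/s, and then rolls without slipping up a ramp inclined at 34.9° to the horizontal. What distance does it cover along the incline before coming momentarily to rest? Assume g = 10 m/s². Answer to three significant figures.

d ≈ 6.40 m

The moment of inertia is MR², giving k ≡ I/(MR²) = 1.
Rolling without slipping gives ω = v/R, so the total kinetic energy is ½Mv² + ½Iω² = ½(1+k)Mv² = Mv².
Setting this equal to Mgh gives the vertical rise h = (1+k)v₀²/(2g) = 2×6.05²/(2×10) = 3.66 m.
The distance along the slope is d = h/sinθ = 3.66/sin34.9° ≈ 6.40 m.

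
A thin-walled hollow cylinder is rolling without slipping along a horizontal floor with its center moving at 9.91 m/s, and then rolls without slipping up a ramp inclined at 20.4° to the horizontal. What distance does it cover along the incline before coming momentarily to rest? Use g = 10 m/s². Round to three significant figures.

Here I = MR², so the shape factor k = I/(MR²) = 1.
Pure rolling means v = ωR; then KE = ½Mv² + ½I(v/R)² = ½(1+k)Mv² = Mv².
Setting this equal to Mgh gives the vertical rise h = (1+k)v₀²/(2g) = 2×9.91²/(2×10) = 9.821 m.
The distance along the slope is d = h/sinθ = 9.821/sin20.4° ≈ 28.2 m.

d ≈ 28.2 m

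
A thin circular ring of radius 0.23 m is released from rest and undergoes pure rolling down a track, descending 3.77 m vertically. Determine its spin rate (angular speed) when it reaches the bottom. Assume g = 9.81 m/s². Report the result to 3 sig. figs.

With I = MR², the ratio k = I/(MR²) is 1.
Since it rolls without slipping, ω = v/R and KE = ½Mv² + ½Iω² = ½(1+k)Mv² = Mv².
Energy conservation Mgh = ½(1+k)Mv² gives v = √(2gh/(1+k)) = √(2 × 9.81 × 3.77 / 2) = 6.081 m/s.
Then ω = v/R = 6.081 / 0.23 ≈ 26.4 rad/s.

ω ≈ 26.4 rad/s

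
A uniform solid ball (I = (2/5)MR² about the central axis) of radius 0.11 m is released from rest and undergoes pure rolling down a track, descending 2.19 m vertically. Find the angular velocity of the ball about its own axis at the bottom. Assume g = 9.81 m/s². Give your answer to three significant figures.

ω ≈ 50.4 rad/s

The moment of inertia is (2/5)MR², giving k ≡ I/(MR²) = 0.4.
Since it rolls without slipping, ω = v/R and KE = ½Mv² + ½Iω² = ½(1+k)Mv² = (7/10)Mv².
Energy conservation Mgh = ½(1+k)Mv² gives v = √(2gh/(1+k)) = √(2 × 9.81 × 2.19 / 1.4) = 5.54 m/s.
The angular speed follows from ω = v/R = 5.54/0.11 ≈ 50.4 rad/s.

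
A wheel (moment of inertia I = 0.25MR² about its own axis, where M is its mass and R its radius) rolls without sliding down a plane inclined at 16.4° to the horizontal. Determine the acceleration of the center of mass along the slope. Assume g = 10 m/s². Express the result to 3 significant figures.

a ≈ 2.26 m/s²

Here I = 0.25MR², so the shape factor k = I/(MR²) = 0.25.
Newton's second law down the slope: Mg sinθ − f = Ma. The torque equation fR = Iα (with α = a/R) gives f = kMa.
Eliminating f: Mg sinθ = (1+k)Ma, so a = g sinθ/(1+k) = 10 × sin16.4° / 1.25 ≈ 2.26 m/s².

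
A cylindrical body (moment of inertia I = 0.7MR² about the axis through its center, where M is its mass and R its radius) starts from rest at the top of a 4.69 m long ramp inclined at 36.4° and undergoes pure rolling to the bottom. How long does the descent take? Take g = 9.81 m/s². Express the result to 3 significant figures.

Here I = 0.7MR², so the shape factor k = I/(MR²) = 0.7.
Newton's second law down the slope: Mg sinθ − f = Ma. The torque equation fR = Iα (with α = a/R) gives f = kMa.
Hence a = g sinθ/(1+k) = 9.81×sin36.4°/1.7 = 3.424 m/s².
Starting from rest, L = ½at², so t = √(2L/a) = √(2×4.69/3.424) ≈ 1.66 s.

t ≈ 1.66 s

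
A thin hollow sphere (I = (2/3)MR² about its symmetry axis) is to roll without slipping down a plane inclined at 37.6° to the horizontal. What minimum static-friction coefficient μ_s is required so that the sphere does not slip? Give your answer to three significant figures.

μ_min ≈ 0.308

Here I = (2/3)MR², so the shape factor k = I/(MR²) = 2/3.
Along the incline Mg sinθ − f = Ma, and torque about the center fR = Iα = kMR²(a/R) gives f = kMa.
These give a = g sinθ/(1+k) and the required friction f = kMg sinθ/(1+k).
With N = Mg cosθ, the no-slip condition f ≤ μN gives μ_min = f/N = k tanθ/(1+k).
μ_min = (2/3) × tan37.6° / 1.667 ≈ 0.308.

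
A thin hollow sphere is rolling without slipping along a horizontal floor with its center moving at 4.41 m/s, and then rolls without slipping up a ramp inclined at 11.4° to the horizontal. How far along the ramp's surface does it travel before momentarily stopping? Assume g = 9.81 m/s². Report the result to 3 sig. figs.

With I = (2/3)MR², the ratio k = I/(MR²) is 2/3.
Rolling without slipping gives ω = v/R, so the total kinetic energy is ½Mv² + ½Iω² = ½(1+k)Mv² = (5/6)Mv².
Setting this equal to Mgh gives the vertical rise h = (1+k)v₀²/(2g) = 1.667×4.41²/(2×9.81) = 1.652 m.
The distance along the slope is d = h/sinθ = 1.652/sin11.4° ≈ 8.36 m.

d ≈ 8.36 m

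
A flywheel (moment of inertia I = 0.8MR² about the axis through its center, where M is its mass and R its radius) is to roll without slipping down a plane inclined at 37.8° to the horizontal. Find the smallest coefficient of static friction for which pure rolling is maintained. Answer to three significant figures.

μ_min ≈ 0.345

The moment of inertia is 0.8MR², giving k ≡ I/(MR²) = 0.8.
Along the incline Mg sinθ − f = Ma, and torque about the center fR = Iα = kMR²(a/R) gives f = kMa.
These give a = g sinθ/(1+k) and the required friction f = kMg sinθ/(1+k).
With N = Mg cosθ, the no-slip condition f ≤ μN gives μ_min = f/N = k tanθ/(1+k).
μ_min = 0.8 × tan37.8° / 1.8 ≈ 0.345.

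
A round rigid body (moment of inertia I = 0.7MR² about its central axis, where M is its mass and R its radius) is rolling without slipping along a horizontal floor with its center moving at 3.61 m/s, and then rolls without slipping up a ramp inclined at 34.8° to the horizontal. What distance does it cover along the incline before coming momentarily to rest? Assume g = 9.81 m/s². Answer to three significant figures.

d ≈ 1.98 m

Here I = 0.7MR², so the shape factor k = I/(MR²) = 0.7.
The rolling condition ω = v/R makes the rotational term ½I(v/R)² = ½kMv², so KE_total = ½(1+k)Mv² = (17/20)Mv².
Setting this equal to Mgh gives the vertical rise h = (1+k)v₀²/(2g) = 1.7×3.61²/(2×9.81) = 1.129 m.
The distance along the slope is d = h/sinθ = 1.129/sin34.8° ≈ 1.98 m.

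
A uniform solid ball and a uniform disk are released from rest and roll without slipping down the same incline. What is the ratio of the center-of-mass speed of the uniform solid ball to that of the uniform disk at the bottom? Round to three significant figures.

v_ratio ≈ 1.04

Each satisfies Mgh = ½(1+k)Mv² with k = I/(MR²), so v ∝ 1/√(1+k).
For the uniform solid ball k = 0.4; for the uniform disk k = 0.5.
v₁/v₂ = √((1+k₂)/(1+k₁)) = √(1.5/1.4) ≈ 1.04.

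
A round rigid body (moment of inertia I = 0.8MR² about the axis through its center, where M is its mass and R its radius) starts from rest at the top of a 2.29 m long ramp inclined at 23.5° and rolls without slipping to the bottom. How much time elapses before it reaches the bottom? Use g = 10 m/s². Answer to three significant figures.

For this body I = 0.8MR², i.e. k = I/(MR²) = 0.8.
Along the incline Mg sinθ − f = Ma, and torque about the center fR = Iα = kMR²(a/R) gives f = kMa.
Hence a = g sinθ/(1+k) = 10×sin23.5°/1.8 = 2.215 m/s².
Starting from rest, L = ½at², so t = √(2L/a) = √(2×2.29/2.215) ≈ 1.44 s.

t ≈ 1.44 s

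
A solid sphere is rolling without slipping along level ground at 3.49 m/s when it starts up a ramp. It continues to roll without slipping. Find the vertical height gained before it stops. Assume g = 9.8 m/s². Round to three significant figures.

h ≈ 0.870 m

The moment of inertia is (2/5)MR², giving k ≡ I/(MR²) = 0.4.
Rolling without slipping gives ω = v/R, so the total kinetic energy is ½Mv² + ½Iω² = ½(1+k)Mv² = (7/10)Mv².
At the top the kinetic energy is zero, so (7/10)Mv₀² = Mgh.
Thus h = (1+k)v₀²/(2g) = 1.4 × 3.49² / (2 × 9.8) ≈ 0.870 m.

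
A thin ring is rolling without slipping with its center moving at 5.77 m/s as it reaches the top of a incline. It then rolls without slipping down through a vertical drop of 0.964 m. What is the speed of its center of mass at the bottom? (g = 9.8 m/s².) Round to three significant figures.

For this body I = MR², i.e. k = I/(MR²) = 1.
Pure rolling means v = ωR; then KE = ½Mv² + ½I(v/R)² = ½(1+k)Mv² = Mv².
Conserving energy between top and bottom: Mv² = Mv₀² + Mgh, hence v² = v₀² + 2gh/(1+k).
v = √(5.77² + 2×9.8×0.964/2) = √42.74 ≈ 6.54 m/s.

v ≈ 6.54 m/s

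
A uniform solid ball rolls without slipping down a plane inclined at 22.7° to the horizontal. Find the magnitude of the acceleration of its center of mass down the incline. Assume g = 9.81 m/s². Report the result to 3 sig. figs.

For this body I = (2/5)MR², i.e. k = I/(MR²) = 0.4.
Translational: Mg sinθ − f = Ma. Rotational about the CM: fR = Iα = kMRa, so f = kMa.
Eliminating f: Mg sinθ = (1+k)Ma, so a = g sinθ/(1+k) = 9.81 × sin22.7° / 1.4 ≈ 2.70 m/s².

a ≈ 2.70 m/s²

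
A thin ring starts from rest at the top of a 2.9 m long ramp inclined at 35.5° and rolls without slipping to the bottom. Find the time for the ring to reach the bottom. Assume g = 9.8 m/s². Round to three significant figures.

t ≈ 1.43 s

With I = MR², the ratio k = I/(MR²) is 1.
Newton's second law down the slope: Mg sinθ − f = Ma. The torque equation fR = Iα (with α = a/R) gives f = kMa.
Hence a = g sinθ/(1+k) = 9.8×sin35.5°/2 = 2.845 m/s².
With constant a from rest, t = √(2L/a) = √(2·2.9/2.845) ≈ 1.43 s.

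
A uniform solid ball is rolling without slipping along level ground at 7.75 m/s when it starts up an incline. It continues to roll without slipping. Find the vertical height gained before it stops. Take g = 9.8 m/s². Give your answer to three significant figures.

With I = (2/5)MR², the ratio k = I/(MR²) is 0.4.
Rolling without slipping gives ω = v/R, so the total kinetic energy is ½Mv² + ½Iω² = ½(1+k)Mv² = (7/10)Mv².
At the top the kinetic energy is zero, so (7/10)Mv₀² = Mgh.
Thus h = (1+k)v₀²/(2g) = 1.4 × 7.75² / (2 × 9.8) ≈ 4.29 m.

h ≈ 4.29 m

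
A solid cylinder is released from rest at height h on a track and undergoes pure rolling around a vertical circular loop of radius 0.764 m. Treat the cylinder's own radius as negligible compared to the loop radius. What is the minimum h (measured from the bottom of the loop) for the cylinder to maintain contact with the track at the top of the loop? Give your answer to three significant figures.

For this body I = (1/2)MR², i.e. k = I/(MR²) = 0.5.
At the top of the loop, the minimum-contact condition is Mg = Mv_top²/r, so v_top² = gr.
With ω = v/R, the kinetic energy at speed v is ½(1+k)Mv² = (3/4)Mv².
Energy conservation from release (height h) to the top (height 2r): Mgh = Mg(2r) + (3/4)M·gr.
Thus h_min = 2r + (1+k)r/2 = r(2 + 1.5/2) = 0.764 × 2.75 ≈ 2.10 m.

h_min ≈ 2.10 m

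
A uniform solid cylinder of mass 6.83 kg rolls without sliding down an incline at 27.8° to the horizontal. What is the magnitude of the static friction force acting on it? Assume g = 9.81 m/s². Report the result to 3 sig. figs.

With I = (1/2)MR², the ratio k = I/(MR²) is 0.5.
Along the incline Mg sinθ − f = Ma, and torque about the center fR = Iα = kMR²(a/R) gives f = kMa.
Combining, a = g sinθ/(1+k) and f = kMa = kMg sinθ/(1+k).
f = 0.5 × 6.83 × 9.81 × sin27.8° / 1.5 ≈ 10.4 N.

f ≈ 10.4 N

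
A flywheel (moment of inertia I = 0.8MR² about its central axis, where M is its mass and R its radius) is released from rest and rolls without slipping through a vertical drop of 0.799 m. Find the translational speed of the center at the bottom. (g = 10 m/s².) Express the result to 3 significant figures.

For this body I = 0.8MR², i.e. k = I/(MR²) = 0.8.
Pure rolling means v = ωR; then KE = ½Mv² + ½I(v/R)² = ½(1+k)Mv² = (9/10)Mv².
Setting Mgh = (9/10)Mv² gives v = √(2gh/(1+k)) = √(2·10·0.799/1.8) ≈ 2.98 m/s.

v ≈ 2.98 m/s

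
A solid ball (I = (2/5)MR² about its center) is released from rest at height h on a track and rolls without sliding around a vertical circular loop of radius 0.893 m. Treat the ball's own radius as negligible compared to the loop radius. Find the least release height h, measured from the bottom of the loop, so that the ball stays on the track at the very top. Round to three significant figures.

Here I = (2/5)MR², so the shape factor k = I/(MR²) = 0.4.
At the top, contact is just lost when gravity alone supplies the centripetal force: Mg = Mv_top²/r, i.e. v_top² = gr.
With ω = v/R, the kinetic energy at speed v is ½(1+k)Mv² = (7/10)Mv².
Energy conservation from release (height h) to the top (height 2r): Mgh = Mg(2r) + (7/10)M·gr.
Thus h_min = 2r + (1+k)r/2 = r(2 + 1.4/2) = 0.893 × 2.7 ≈ 2.41 m.

h_min ≈ 2.41 m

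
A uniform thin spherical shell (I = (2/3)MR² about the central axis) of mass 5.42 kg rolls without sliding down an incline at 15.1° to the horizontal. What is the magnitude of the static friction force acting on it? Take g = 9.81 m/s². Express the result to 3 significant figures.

f ≈ 5.54 N

The moment of inertia is (2/3)MR², giving k ≡ I/(MR²) = 2/3.
Newton's second law down the slope: Mg sinθ − f = Ma. The torque equation fR = Iα (with α = a/R) gives f = kMa.
Combining, a = g sinθ/(1+k) and f = kMa = kMg sinθ/(1+k).
f = (2/3) × 5.42 × 9.81 × sin15.1° / 1.667 ≈ 5.54 N.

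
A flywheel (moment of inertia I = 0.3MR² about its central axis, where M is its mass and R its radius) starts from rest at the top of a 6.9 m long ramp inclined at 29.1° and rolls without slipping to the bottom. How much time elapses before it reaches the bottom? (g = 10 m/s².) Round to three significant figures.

t ≈ 1.92 s

Here I = 0.3MR², so the shape factor k = I/(MR²) = 0.3.
Along the incline Mg sinθ − f = Ma, and torque about the center fR = Iα = kMR²(a/R) gives f = kMa.
Hence a = g sinθ/(1+k) = 10×sin29.1°/1.3 = 3.741 m/s².
Starting from rest, L = ½at², so t = √(2L/a) = √(2×6.9/3.741) ≈ 1.92 s.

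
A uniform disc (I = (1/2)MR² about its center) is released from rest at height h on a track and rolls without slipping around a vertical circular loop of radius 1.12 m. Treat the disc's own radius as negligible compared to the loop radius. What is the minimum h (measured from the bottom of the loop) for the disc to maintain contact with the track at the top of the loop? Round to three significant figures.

h_min ≈ 3.08 m

Here I = (1/2)MR², so the shape factor k = I/(MR²) = 0.5.
At the top, contact is just lost when gravity alone supplies the centripetal force: Mg = Mv_top²/r, i.e. v_top² = gr.
With ω = v/R, the kinetic energy at speed v is ½(1+k)Mv² = (3/4)Mv².
Energy conservation from release (height h) to the top (height 2r): Mgh = Mg(2r) + (3/4)M·gr.
Thus h_min = 2r + (1+k)r/2 = r(2 + 1.5/2) = 1.12 × 2.75 ≈ 3.08 m.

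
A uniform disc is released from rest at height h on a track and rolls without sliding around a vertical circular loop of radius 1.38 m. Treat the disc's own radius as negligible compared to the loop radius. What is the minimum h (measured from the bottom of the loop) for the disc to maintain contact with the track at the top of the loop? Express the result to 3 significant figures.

Here I = (1/2)MR², so the shape factor k = I/(MR²) = 0.5.
At the top of the loop, the minimum-contact condition is Mg = Mv_top²/r, so v_top² = gr.
With ω = v/R, the kinetic energy at speed v is ½(1+k)Mv² = (3/4)Mv².
Energy conservation from release (height h) to the top (height 2r): Mgh = Mg(2r) + (3/4)M·gr.
Thus h_min = 2r + (1+k)r/2 = r(2 + 1.5/2) = 1.38 × 2.75 ≈ 3.80 m.

h_min ≈ 3.80 m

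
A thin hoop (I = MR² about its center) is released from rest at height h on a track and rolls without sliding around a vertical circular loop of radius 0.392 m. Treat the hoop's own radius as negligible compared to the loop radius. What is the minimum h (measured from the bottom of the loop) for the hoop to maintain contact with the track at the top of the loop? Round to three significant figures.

The moment of inertia is MR², giving k ≡ I/(MR²) = 1.
At the top of the loop, the minimum-contact condition is Mg = Mv_top²/r, so v_top² = gr.
With ω = v/R, the kinetic energy at speed v is ½(1+k)Mv² = Mv².
Energy conservation from release (height h) to the top (height 2r): Mgh = Mg(2r) + M·gr.
Thus h_min = 2r + (1+k)r/2 = r(2 + 2/2) = 0.392 × 3 ≈ 1.18 m.

h_min ≈ 1.18 m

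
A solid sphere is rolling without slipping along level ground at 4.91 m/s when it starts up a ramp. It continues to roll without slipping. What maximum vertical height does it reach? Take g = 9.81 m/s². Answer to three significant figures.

h ≈ 1.72 m

Here I = (2/5)MR², so the shape factor k = I/(MR²) = 0.4.
Pure rolling means v = ωR; then KE = ½Mv² + ½I(v/R)² = ½(1+k)Mv² = (7/10)Mv².
At the top the kinetic energy is zero, so (7/10)Mv₀² = Mgh.
Thus h = (1+k)v₀²/(2g) = 1.4 × 4.91² / (2 × 9.81) ≈ 1.72 m.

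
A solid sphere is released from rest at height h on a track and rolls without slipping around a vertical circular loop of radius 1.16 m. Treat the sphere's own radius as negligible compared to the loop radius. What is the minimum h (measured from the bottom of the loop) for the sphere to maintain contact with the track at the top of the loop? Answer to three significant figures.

For this body I = (2/5)MR², i.e. k = I/(MR²) = 0.4.
At the top of the loop, the minimum-contact condition is Mg = Mv_top²/r, so v_top² = gr.
With ω = v/R, the kinetic energy at speed v is ½(1+k)Mv² = (7/10)Mv².
Energy conservation from release (height h) to the top (height 2r): Mgh = Mg(2r) + (7/10)M·gr.
Thus h_min = 2r + (1+k)r/2 = r(2 + 1.4/2) = 1.16 × 2.7 ≈ 3.13 m.

h_min ≈ 3.13 m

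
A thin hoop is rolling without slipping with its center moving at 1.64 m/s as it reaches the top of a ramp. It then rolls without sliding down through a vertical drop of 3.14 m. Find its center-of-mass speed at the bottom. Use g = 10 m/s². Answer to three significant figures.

With I = MR², the ratio k = I/(MR²) is 1.
Pure rolling means v = ωR; then KE = ½Mv² + ½I(v/R)² = ½(1+k)Mv² = Mv².
Energy conservation: Mv₀² + Mgh = Mv², so v² = v₀² + 2gh/(1+k).
v = √(1.64² + 2×10×3.14/2) = √34.09 ≈ 5.84 m/s.

v ≈ 5.84 m/s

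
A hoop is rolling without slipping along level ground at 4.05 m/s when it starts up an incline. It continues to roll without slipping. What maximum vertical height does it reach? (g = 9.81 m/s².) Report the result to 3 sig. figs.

The moment of inertia is MR², giving k ≡ I/(MR²) = 1.
Rolling without slipping gives ω = v/R, so the total kinetic energy is ½Mv² + ½Iω² = ½(1+k)Mv² = Mv².
All of this converts to potential energy at the highest point: Mv₀² = Mgh.
Thus h = (1+k)v₀²/(2g) = 2 × 4.05² / (2 × 9.81) ≈ 1.67 m.

h ≈ 1.67 m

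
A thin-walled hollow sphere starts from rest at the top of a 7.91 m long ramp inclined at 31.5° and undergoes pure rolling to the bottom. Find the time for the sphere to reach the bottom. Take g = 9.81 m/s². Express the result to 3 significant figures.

For this body I = (2/3)MR², i.e. k = I/(MR²) = 2/3.
Newton's second law down the slope: Mg sinθ − f = Ma. The torque equation fR = Iα (with α = a/R) gives f = kMa.
Hence a = g sinθ/(1+k) = 9.81×sin31.5°/1.667 = 3.075 m/s².
With constant a from rest, t = √(2L/a) = √(2·7.91/3.075) ≈ 2.27 s.

t ≈ 2.27 s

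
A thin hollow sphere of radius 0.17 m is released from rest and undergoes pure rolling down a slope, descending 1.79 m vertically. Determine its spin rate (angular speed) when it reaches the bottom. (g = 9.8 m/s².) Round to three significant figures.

With I = (2/3)MR², the ratio k = I/(MR²) is 2/3.
The rolling condition ω = v/R makes the rotational term ½I(v/R)² = ½kMv², so KE_total = ½(1+k)Mv² = (5/6)Mv².
Energy conservation Mgh = ½(1+k)Mv² gives v = √(2gh/(1+k)) = √(2 × 9.8 × 1.79 / 1.667) = 4.588 m/s.
Then ω = v/R = 4.588 / 0.17 ≈ 27.0 rad/s.

ω ≈ 27.0 rad/s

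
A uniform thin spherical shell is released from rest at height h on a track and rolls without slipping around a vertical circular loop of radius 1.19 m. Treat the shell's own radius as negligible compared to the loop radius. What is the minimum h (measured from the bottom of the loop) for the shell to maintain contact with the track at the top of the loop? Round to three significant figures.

h_min ≈ 3.37 m

Here I = (2/3)MR², so the shape factor k = I/(MR²) = 2/3.
At the top of the loop, the minimum-contact condition is Mg = Mv_top²/r, so v_top² = gr.
With ω = v/R, the kinetic energy at speed v is ½(1+k)Mv² = (5/6)Mv².
Energy conservation from release (height h) to the top (height 2r): Mgh = Mg(2r) + (5/6)M·gr.
Thus h_min = 2r + (1+k)r/2 = r(2 + 1.667/2) = 1.19 × 2.833 ≈ 3.37 m.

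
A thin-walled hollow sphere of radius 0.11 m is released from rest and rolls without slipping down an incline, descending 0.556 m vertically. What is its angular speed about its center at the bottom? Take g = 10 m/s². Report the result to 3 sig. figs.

ω ≈ 23.5 rad/s

With I = (2/3)MR², the ratio k = I/(MR²) is 2/3.
The rolling condition ω = v/R makes the rotational term ½I(v/R)² = ½kMv², so KE_total = ½(1+k)Mv² = (5/6)Mv².
Energy conservation Mgh = ½(1+k)Mv² gives v = √(2gh/(1+k)) = √(2 × 10 × 0.556 / 1.667) = 2.583 m/s.
The angular speed follows from ω = v/R = 2.583/0.11 ≈ 23.5 rad/s.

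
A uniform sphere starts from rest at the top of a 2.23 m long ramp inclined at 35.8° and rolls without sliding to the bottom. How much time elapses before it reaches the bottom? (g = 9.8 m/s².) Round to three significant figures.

t ≈ 1.04 s

For this body I = (2/5)MR², i.e. k = I/(MR²) = 0.4.
Along the incline Mg sinθ − f = Ma, and torque about the center fR = Iα = kMR²(a/R) gives f = kMa.
Hence a = g sinθ/(1+k) = 9.8×sin35.8°/1.4 = 4.095 m/s².
With constant a from rest, t = √(2L/a) = √(2·2.23/4.095) ≈ 1.04 s.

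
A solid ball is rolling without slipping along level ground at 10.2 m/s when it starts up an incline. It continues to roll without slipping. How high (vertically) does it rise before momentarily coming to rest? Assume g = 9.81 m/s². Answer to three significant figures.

Here I = (2/5)MR², so the shape factor k = I/(MR²) = 0.4.
Rolling without slipping gives ω = v/R, so the total kinetic energy is ½Mv² + ½Iω² = ½(1+k)Mv² = (7/10)Mv².
At the top the kinetic energy is zero, so (7/10)Mv₀² = Mgh.
Thus h = (1+k)v₀²/(2g) = 1.4 × 10.2² / (2 × 9.81) ≈ 7.42 m.

h ≈ 7.42 m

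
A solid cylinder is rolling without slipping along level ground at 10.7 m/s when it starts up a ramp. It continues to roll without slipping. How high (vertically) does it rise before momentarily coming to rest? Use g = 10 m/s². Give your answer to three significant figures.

h ≈ 8.59 m

Here I = (1/2)MR², so the shape factor k = I/(MR²) = 0.5.
Pure rolling means v = ωR; then KE = ½Mv² + ½I(v/R)² = ½(1+k)Mv² = (3/4)Mv².
All of this converts to potential energy at the highest point: (3/4)Mv₀² = Mgh.
Thus h = (1+k)v₀²/(2g) = 1.5 × 10.7² / (2 × 10) ≈ 8.59 m.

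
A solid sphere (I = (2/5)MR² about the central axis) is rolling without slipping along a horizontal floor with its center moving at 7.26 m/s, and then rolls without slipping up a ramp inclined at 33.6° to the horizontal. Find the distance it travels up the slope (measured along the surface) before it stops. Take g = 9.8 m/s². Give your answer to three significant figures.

d ≈ 6.80 m

With I = (2/5)MR², the ratio k = I/(MR²) is 0.4.
Since it rolls without slipping, ω = v/R and KE = ½Mv² + ½Iω² = ½(1+k)Mv² = (7/10)Mv².
Setting this equal to Mgh gives the vertical rise h = (1+k)v₀²/(2g) = 1.4×7.26²/(2×9.8) = 3.765 m.
The distance along the slope is d = h/sinθ = 3.765/sin33.6° ≈ 6.80 m.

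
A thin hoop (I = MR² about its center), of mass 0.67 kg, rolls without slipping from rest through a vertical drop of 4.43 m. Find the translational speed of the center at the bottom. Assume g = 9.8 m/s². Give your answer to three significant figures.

Here I = MR², so the shape factor k = I/(MR²) = 1.
Pure rolling means v = ωR; then KE = ½Mv² + ½I(v/R)² = ½(1+k)Mv² = Mv².
Setting Mgh = Mv² gives v = √(2gh/(1+k)) = √(2·9.8·4.43/2) ≈ 6.59 m/s.

v ≈ 6.59 m/s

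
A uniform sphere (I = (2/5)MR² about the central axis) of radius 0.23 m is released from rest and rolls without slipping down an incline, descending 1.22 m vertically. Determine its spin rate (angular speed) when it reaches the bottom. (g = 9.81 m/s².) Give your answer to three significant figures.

The moment of inertia is (2/5)MR², giving k ≡ I/(MR²) = 0.4.
Rolling without slipping gives ω = v/R, so the total kinetic energy is ½Mv² + ½Iω² = ½(1+k)Mv² = (7/10)Mv².
Energy conservation Mgh = ½(1+k)Mv² gives v = √(2gh/(1+k)) = √(2 × 9.81 × 1.22 / 1.4) = 4.135 m/s.
The angular speed follows from ω = v/R = 4.135/0.23 ≈ 18.0 rad/s.

ω ≈ 18.0 rad/s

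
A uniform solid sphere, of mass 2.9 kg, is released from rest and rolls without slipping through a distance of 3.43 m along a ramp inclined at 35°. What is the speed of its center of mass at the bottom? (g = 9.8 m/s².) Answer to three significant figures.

v ≈ 5.25 m/s

The moment of inertia is (2/5)MR², giving k ≡ I/(MR²) = 0.4.
The rolling condition ω = v/R makes the rotational term ½I(v/R)² = ½kMv², so KE_total = ½(1+k)Mv² = (7/10)Mv².
The vertical drop is h = L sinθ = 3.43 × sin35° = 1.967 m.
Setting Mgh = (7/10)Mv² gives v = √(2gh/(1+k)) = √(2·9.8·1.967/1.4) ≈ 5.25 m/s.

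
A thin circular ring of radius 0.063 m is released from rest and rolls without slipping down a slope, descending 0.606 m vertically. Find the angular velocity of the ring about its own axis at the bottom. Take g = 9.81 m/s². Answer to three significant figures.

For this body I = MR², i.e. k = I/(MR²) = 1.
Rolling without slipping gives ω = v/R, so the total kinetic energy is ½Mv² + ½Iω² = ½(1+k)Mv² = Mv².
Energy conservation Mgh = ½(1+k)Mv² gives v = √(2gh/(1+k)) = √(2 × 9.81 × 0.606 / 2) = 2.438 m/s.
Then ω = v/R = 2.438 / 0.063 ≈ 38.7 rad/s.

ω ≈ 38.7 rad/s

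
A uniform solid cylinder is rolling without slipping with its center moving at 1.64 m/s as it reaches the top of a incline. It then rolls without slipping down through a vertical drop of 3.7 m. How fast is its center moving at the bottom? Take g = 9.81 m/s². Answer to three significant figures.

v ≈ 7.15 m/s

The moment of inertia is (1/2)MR², giving k ≡ I/(MR²) = 0.5.
Rolling without slipping gives ω = v/R, so the total kinetic energy is ½Mv² + ½Iω² = ½(1+k)Mv² = (3/4)Mv².
Energy conservation: (3/4)Mv₀² + Mgh = (3/4)Mv², so v² = v₀² + 2gh/(1+k).
v = √(1.64² + 2×9.81×3.7/1.5) = √51.09 ≈ 7.15 m/s.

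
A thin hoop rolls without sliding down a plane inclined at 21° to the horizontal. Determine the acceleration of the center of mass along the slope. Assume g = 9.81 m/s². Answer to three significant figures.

a ≈ 1.76 m/s²

Here I = MR², so the shape factor k = I/(MR²) = 1.
Along the incline Mg sinθ − f = Ma, and torque about the center fR = Iα = kMR²(a/R) gives f = kMa.
Eliminating f: Mg sinθ = (1+k)Ma, so a = g sinθ/(1+k) = 9.81 × sin21° / 2 ≈ 1.76 m/s².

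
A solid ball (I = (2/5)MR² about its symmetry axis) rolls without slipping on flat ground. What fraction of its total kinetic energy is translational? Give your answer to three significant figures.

fraction ≈ 0.714

With I = (2/5)MR², the ratio k = I/(MR²) is 0.4.
Since ω = v/R, the translational part is ½Mv² and the rotational part is ½I(v/R)² = ½kMv²; the total is ½(1+k)Mv².
The translational fraction is therefore 1/(1+k) = 1/1.4 ≈ 0.714.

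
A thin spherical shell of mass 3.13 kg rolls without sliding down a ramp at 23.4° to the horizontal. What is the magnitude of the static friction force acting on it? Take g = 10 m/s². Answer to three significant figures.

f ≈ 4.97 N

The moment of inertia is (2/3)MR², giving k ≡ I/(MR²) = 2/3.
Newton's second law down the slope: Mg sinθ − f = Ma. The torque equation fR = Iα (with α = a/R) gives f = kMa.
Combining, a = g sinθ/(1+k) and f = kMa = kMg sinθ/(1+k).
f = (2/3) × 3.13 × 10 × sin23.4° / 1.667 ≈ 4.97 N.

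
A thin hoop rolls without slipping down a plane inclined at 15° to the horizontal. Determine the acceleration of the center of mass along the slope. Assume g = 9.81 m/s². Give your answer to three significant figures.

a ≈ 1.27 m/s²

Here I = MR², so the shape factor k = I/(MR²) = 1.
Along the incline Mg sinθ − f = Ma, and torque about the center fR = Iα = kMR²(a/R) gives f = kMa.
Eliminating f: Mg sinθ = (1+k)Ma, so a = g sinθ/(1+k) = 9.81 × sin15° / 2 ≈ 1.27 m/s².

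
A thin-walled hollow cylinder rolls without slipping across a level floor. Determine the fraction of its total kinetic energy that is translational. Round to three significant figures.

fraction ≈ 0.500

Here I = MR², so the shape factor k = I/(MR²) = 1.
Since ω = v/R, the translational part is ½Mv² and the rotational part is ½I(v/R)² = ½kMv²; the total is ½(1+k)Mv².
The translational fraction is therefore 1/(1+k) = 1/2 ≈ 0.500.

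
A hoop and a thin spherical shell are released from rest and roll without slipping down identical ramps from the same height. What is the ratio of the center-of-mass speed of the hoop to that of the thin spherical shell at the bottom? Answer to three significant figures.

Each satisfies Mgh = ½(1+k)Mv² with k = I/(MR²), so v ∝ 1/√(1+k).
For the hoop k = 1; for the thin spherical shell k = 2/3.
v₁/v₂ = √((1+k₂)/(1+k₁)) = √(1.667/2) ≈ 0.913.

v_ratio ≈ 0.913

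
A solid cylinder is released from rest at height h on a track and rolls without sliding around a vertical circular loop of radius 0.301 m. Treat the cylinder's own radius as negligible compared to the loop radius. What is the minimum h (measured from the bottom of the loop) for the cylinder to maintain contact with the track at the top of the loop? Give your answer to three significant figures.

h_min ≈ 0.828 m

With I = (1/2)MR², the ratio k = I/(MR²) is 0.5.
At the top, contact is just lost when gravity alone supplies the centripetal force: Mg = Mv_top²/r, i.e. v_top² = gr.
With ω = v/R, the kinetic energy at speed v is ½(1+k)Mv² = (3/4)Mv².
Energy conservation from release (height h) to the top (height 2r): Mgh = Mg(2r) + (3/4)M·gr.
Thus h_min = 2r + (1+k)r/2 = r(2 + 1.5/2) = 0.301 × 2.75 ≈ 0.828 m.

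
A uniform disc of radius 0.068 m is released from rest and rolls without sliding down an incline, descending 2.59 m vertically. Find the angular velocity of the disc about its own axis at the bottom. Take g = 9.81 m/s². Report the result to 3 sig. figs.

With I = (1/2)MR², the ratio k = I/(MR²) is 0.5.
Rolling without slipping gives ω = v/R, so the total kinetic energy is ½Mv² + ½Iω² = ½(1+k)Mv² = (3/4)Mv².
Energy conservation Mgh = ½(1+k)Mv² gives v = √(2gh/(1+k)) = √(2 × 9.81 × 2.59 / 1.5) = 5.82 m/s.
The angular speed follows from ω = v/R = 5.82/0.068 ≈ 85.6 rad/s.

ω ≈ 85.6 rad/s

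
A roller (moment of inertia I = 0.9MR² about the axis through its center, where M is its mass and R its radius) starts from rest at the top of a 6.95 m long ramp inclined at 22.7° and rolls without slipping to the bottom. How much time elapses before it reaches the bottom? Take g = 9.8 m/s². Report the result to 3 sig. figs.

t ≈ 2.64 s

Here I = 0.9MR², so the shape factor k = I/(MR²) = 0.9.
Along the incline Mg sinθ − f = Ma, and torque about the center fR = Iα = kMR²(a/R) gives f = kMa.
Hence a = g sinθ/(1+k) = 9.8×sin22.7°/1.9 = 1.99 m/s².
With constant a from rest, t = √(2L/a) = √(2·6.95/1.99) ≈ 2.64 s.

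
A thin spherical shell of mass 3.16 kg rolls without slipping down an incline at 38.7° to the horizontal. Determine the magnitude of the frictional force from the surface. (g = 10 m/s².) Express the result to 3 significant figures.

For this body I = (2/3)MR², i.e. k = I/(MR²) = 2/3.
Newton's second law down the slope: Mg sinθ − f = Ma. The torque equation fR = Iα (with α = a/R) gives f = kMa.
Combining, a = g sinθ/(1+k) and f = kMa = kMg sinθ/(1+k).
f = (2/3) × 3.16 × 10 × sin38.7° / 1.667 ≈ 7.90 N.

f ≈ 7.90 N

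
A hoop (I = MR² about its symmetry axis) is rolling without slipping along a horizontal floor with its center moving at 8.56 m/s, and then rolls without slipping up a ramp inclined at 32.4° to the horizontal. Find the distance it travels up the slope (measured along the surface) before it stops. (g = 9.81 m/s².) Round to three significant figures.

With I = MR², the ratio k = I/(MR²) is 1.
Pure rolling means v = ωR; then KE = ½Mv² + ½I(v/R)² = ½(1+k)Mv² = Mv².
Setting this equal to Mgh gives the vertical rise h = (1+k)v₀²/(2g) = 2×8.56²/(2×9.81) = 7.469 m.
The distance along the slope is d = h/sinθ = 7.469/sin32.4° ≈ 13.9 m.

d ≈ 13.9 m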